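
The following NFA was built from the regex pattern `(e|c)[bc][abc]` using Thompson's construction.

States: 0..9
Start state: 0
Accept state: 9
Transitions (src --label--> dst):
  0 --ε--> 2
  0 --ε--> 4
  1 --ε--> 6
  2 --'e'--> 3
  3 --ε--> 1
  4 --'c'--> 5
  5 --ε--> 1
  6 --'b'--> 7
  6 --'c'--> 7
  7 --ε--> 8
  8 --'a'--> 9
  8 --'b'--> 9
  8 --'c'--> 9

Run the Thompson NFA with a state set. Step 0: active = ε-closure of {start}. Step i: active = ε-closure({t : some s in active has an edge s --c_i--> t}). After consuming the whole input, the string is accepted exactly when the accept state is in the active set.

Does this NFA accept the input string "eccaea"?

start: ε-closure({0}) = {0,2,4}
'e' @ 1: {1,3,6}
'c' @ 2: {7,8}
'c' @ 3: {9}  [accepting]
'a' @ 4: {}  — no active states
rest 'ea' ignored (set empty)
end set {} — state 9 not in

Answer: REJECT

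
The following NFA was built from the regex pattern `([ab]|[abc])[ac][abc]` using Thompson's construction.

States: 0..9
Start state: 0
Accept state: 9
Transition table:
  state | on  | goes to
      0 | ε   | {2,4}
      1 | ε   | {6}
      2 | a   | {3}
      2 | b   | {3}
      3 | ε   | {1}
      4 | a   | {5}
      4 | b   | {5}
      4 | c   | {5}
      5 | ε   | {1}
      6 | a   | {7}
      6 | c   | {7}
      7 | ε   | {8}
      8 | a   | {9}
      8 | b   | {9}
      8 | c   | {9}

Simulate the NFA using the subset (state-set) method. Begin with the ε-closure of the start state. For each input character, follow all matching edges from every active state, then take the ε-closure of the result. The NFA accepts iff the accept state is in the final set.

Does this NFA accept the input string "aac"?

start: ε-closure({0}) = {0,2,4}
'a' @ 1: {1,3,5,6}
'a' @ 2: {7,8}
'c' @ 3: {9}  (accept∈set)
after full input: {9}  (accept=9 in)

Answer: ACCEPT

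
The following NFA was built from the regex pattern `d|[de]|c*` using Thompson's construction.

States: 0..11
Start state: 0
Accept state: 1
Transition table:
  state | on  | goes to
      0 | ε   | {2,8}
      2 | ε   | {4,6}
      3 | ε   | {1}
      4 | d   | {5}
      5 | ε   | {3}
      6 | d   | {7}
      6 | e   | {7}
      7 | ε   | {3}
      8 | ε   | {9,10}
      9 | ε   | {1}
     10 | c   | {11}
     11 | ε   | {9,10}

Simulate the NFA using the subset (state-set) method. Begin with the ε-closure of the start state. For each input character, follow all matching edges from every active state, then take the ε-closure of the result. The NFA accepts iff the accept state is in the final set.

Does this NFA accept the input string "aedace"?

Answer: REJECT

Trace:
S₀ = ε-closure({0}) = {0,1,2,4,6,8,9,10}
'a' @ 1: {}  — dead — no transitions
rest 'edace' ignored (set empty)
final: {}; accept 1 not in set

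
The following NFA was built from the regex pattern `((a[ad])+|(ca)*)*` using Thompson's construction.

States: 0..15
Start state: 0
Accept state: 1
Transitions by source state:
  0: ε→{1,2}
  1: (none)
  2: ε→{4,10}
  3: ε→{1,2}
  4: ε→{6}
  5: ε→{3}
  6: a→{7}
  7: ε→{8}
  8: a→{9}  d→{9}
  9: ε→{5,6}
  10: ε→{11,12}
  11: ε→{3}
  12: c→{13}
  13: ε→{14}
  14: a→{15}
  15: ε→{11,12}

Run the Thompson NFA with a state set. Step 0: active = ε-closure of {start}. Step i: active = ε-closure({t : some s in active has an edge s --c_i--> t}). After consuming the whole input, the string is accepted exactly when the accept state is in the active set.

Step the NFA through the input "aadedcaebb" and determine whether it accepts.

Answer: REJECT

Trace:
initial (ε-close {0}): {0,1,2,3,4,6,10,11,12}
'a' @ 1: {7,8}
'a' @ 2: {1,2,3,4,5,6,9,10,11,12}  ✓accept
'd' @ 3: {}  — no active states
rest 'edcaebb' ignored (set empty)
after full input: {}  (accept=1 not in)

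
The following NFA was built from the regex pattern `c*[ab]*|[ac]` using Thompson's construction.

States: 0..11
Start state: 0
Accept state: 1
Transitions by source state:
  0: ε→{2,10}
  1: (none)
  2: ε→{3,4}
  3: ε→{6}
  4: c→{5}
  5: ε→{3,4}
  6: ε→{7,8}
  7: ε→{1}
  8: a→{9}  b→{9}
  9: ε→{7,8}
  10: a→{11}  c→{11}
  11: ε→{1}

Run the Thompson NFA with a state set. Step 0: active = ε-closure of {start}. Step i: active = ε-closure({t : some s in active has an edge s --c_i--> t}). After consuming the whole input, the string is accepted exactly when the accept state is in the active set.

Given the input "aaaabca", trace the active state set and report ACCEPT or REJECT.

initial (ε-close {0}): {0,1,2,3,4,6,7,8,10}
'a' @ 1: {1,7,8,9,11}  [accepting]
'a' @ 2: {1,7,8,9}  [accepting]
'a' @ 3: {1,7,8,9}  [accepting]
'a' @ 4: {1,7,8,9}  [accepting]
'b' @ 5: {1,7,8,9}  [accepting]
'c' @ 6: {}  — no active states
rest 'a' ignored (set empty)
end set {} — state 1 not in

Answer: REJECT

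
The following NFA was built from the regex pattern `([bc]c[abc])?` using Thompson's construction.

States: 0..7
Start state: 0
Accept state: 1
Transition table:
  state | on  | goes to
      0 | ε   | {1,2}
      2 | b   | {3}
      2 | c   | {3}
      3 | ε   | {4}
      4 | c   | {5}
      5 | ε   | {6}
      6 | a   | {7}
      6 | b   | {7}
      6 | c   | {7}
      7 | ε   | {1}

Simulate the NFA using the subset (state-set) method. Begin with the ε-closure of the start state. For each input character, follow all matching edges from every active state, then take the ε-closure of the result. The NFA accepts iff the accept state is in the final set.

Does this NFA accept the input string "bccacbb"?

S₀ = ε-closure({0}) = {0,1,2}
'b' @ 1: {3,4}
'c' @ 2: {5,6}
'c' @ 3: {1,7}  ✓accept
'a' @ 4: {}  — dead — no transitions
rest 'cbb' ignored (set empty)
final: {}; accept 1 not in set

Answer: REJECT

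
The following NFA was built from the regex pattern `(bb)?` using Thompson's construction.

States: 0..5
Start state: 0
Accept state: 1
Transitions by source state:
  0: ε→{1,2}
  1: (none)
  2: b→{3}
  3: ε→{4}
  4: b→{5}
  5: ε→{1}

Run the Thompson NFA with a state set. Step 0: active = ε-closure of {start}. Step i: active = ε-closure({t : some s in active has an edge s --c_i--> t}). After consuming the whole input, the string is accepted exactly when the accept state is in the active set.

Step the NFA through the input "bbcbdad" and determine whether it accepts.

Answer: REJECT

Derivation:
start: ε-closure({0}) = {0,1,2}
'b' @ 1: {3,4}
'b' @ 2: {1,5}  (accept∈set)
'c' @ 3: {}  — no active states
rest 'bdad' ignored (set empty)
end set {} — state 1 not in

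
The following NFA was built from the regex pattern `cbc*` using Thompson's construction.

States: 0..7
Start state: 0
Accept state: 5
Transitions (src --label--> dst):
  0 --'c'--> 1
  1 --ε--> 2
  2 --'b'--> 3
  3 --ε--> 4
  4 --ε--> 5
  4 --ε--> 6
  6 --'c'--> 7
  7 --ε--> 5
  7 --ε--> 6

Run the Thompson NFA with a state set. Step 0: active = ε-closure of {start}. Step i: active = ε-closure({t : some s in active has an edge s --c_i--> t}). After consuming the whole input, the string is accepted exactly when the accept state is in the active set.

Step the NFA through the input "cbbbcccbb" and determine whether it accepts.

Answer: REJECT

Trace:
start: ε-closure({0}) = {0}
'c' @ 1: {1,2}
'b' @ 2: {3,4,5,6}  ✓accept
'b' @ 3: {}  — no active states
rest 'bcccbb' ignored (set empty)
end set {} — state 5 not in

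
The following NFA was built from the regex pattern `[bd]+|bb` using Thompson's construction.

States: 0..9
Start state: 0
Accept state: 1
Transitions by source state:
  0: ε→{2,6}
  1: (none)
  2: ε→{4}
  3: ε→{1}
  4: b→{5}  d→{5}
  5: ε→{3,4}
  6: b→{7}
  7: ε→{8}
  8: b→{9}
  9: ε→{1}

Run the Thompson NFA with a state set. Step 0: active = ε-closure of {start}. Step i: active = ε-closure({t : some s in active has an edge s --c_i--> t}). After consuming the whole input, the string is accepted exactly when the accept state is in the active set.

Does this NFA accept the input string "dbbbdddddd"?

Answer: ACCEPT

Trace:
initial (ε-close {0}): {0,2,4,6}
'd' @ 1: {1,3,4,5}  [accepting]
'b' @ 2: {1,3,4,5}  [accepting]
'b' @ 3: {1,3,4,5}  [accepting]
'b' @ 4: {1,3,4,5}  [accepting]
'd' @ 5: {1,3,4,5}  [accepting]
'd' @ 6: {1,3,4,5}  [accepting]
'd' @ 7: {1,3,4,5}  [accepting]
'd' @ 8: {1,3,4,5}  [accepting]
'd' @ 9: {1,3,4,5}  [accepting]
'd' @ 10: {1,3,4,5}  [accepting]
end set {1,3,4,5} — state 1 in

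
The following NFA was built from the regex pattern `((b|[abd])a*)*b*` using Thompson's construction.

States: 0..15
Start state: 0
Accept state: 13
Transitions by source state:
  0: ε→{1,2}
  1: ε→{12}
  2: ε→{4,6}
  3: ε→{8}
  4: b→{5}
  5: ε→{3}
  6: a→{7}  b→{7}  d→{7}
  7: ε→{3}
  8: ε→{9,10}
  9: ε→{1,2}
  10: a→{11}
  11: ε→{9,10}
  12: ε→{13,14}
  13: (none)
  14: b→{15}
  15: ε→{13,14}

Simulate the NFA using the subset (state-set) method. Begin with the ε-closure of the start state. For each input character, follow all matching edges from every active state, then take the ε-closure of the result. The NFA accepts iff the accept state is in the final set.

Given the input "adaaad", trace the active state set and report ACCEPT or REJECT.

Answer: ACCEPT

Steps:
start: ε-closure({0}) = {0,1,2,4,6,12,13,14}
'a' @ 1: {1,2,3,4,6,7,8,9,10,12,13,14}  ✓accept
'd' @ 2: {1,2,3,4,6,7,8,9,10,12,13,14}  ✓accept
'a' @ 3: {1,2,3,4,6,7,8,9,10,11,12,13,14}  ✓accept
'a' @ 4: {1,2,3,4,6,7,8,9,10,11,12,13,14}  ✓accept
'a' @ 5: {1,2,3,4,6,7,8,9,10,11,12,13,14}  ✓accept
'd' @ 6: {1,2,3,4,6,7,8,9,10,12,13,14}  ✓accept
after full input: {1,2,3,4,6,7,8,9,10,12,13,14}  (accept=13 in)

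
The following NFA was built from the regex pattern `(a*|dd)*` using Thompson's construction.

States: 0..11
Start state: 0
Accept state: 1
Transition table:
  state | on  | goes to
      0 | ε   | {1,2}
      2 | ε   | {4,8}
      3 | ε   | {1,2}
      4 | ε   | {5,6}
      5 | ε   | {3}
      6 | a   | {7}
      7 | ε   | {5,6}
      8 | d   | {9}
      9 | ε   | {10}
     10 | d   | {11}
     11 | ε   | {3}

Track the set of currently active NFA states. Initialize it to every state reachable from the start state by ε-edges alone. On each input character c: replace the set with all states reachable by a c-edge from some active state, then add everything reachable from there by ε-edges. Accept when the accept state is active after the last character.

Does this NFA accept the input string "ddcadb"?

initial (ε-close {0}): {0,1,2,3,4,5,6,8}
'd' @ 1: {9,10}
'd' @ 2: {1,2,3,4,5,6,8,11}  ✓accept
'c' @ 3: {}  — dead — no transitions
rest 'adb' ignored (set empty)
after full input: {}  (accept=1 not in)

Answer: REJECT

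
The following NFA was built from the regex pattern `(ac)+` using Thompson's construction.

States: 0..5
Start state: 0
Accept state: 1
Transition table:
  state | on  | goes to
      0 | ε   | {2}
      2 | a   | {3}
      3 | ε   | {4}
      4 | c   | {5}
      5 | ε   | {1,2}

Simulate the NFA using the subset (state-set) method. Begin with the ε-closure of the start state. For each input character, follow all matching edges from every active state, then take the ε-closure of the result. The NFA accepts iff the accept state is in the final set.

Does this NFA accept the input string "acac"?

initial (ε-close {0}): {0,2}
'a' @ 1: {3,4}
'c' @ 2: {1,2,5}  (accept∈set)
'a' @ 3: {3,4}
'c' @ 4: {1,2,5}  (accept∈set)
final: {1,2,5}; accept 1 in set

Answer: ACCEPT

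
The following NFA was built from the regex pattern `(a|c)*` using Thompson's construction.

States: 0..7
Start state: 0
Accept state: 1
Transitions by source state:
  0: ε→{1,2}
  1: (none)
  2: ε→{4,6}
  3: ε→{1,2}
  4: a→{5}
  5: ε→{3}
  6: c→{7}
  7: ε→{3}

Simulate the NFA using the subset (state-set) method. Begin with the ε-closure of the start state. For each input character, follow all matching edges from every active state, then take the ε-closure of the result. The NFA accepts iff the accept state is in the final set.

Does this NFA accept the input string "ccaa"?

S₀ = ε-closure({0}) = {0,1,2,4,6}
'c' @ 1: {1,2,3,4,6,7}  (accept∈set)
'c' @ 2: {1,2,3,4,6,7}  (accept∈set)
'a' @ 3: {1,2,3,4,5,6}  (accept∈set)
'a' @ 4: {1,2,3,4,5,6}  (accept∈set)
final: {1,2,3,4,5,6}; accept 1 in set

Answer: ACCEPT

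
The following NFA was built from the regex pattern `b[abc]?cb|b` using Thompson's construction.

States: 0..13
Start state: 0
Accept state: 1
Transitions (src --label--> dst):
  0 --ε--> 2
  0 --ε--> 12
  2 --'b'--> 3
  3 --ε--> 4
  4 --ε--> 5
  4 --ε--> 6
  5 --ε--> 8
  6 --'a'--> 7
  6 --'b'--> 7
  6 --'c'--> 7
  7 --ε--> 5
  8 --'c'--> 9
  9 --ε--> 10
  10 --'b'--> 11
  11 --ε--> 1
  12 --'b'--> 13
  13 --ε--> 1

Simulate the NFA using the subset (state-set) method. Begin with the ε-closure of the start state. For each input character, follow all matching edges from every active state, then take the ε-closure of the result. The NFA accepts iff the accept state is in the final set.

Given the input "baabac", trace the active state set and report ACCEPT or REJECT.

Answer: REJECT

Derivation:
S₀ = ε-closure({0}) = {0,2,12}
'b' @ 1: {1,3,4,5,6,8,13}  ✓accept
'a' @ 2: {5,7,8}
'a' @ 3: {}  — dead — no transitions
rest 'bac' ignored (set empty)
final: {}; accept 1 not in set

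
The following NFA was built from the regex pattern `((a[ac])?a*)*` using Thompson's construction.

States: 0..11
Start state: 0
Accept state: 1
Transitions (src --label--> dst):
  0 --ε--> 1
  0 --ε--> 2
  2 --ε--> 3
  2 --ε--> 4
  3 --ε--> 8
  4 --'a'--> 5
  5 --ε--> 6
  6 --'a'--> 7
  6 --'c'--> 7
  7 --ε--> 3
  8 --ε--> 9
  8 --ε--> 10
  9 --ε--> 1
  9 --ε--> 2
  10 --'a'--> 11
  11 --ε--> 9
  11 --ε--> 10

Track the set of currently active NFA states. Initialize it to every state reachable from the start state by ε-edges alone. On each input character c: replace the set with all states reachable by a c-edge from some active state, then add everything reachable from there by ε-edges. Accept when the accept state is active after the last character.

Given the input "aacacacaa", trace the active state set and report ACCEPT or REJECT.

Answer: ACCEPT

Trace:
initial (ε-close {0}): {0,1,2,3,4,8,9,10}
'a' @ 1: {1,2,3,4,5,6,8,9,10,11}  [accepting]
'a' @ 2: {1,2,3,4,5,6,7,8,9,10,11}  [accepting]
'c' @ 3: {1,2,3,4,7,8,9,10}  [accepting]
'a' @ 4: {1,2,3,4,5,6,8,9,10,11}  [accepting]
'c' @ 5: {1,2,3,4,7,8,9,10}  [accepting]
'a' @ 6: {1,2,3,4,5,6,8,9,10,11}  [accepting]
'c' @ 7: {1,2,3,4,7,8,9,10}  [accepting]
'a' @ 8: {1,2,3,4,5,6,8,9,10,11}  [accepting]
'a' @ 9: {1,2,3,4,5,6,7,8,9,10,11}  [accepting]
end set {1,2,3,4,5,6,7,8,9,10,11} — state 1 in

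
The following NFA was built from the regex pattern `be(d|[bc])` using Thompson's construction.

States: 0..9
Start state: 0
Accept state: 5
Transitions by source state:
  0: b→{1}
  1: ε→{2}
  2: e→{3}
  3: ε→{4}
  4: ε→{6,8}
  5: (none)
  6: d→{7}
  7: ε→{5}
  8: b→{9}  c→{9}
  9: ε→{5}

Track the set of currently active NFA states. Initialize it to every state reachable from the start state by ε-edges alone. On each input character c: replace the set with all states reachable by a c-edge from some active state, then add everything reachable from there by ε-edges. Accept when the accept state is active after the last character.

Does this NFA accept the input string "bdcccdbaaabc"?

Answer: REJECT

Trace:
initial (ε-close {0}): {0}
'b' @ 1: {1,2}
'd' @ 2: {}  — state set empty
rest 'cccdbaaabc' ignored (set empty)
after full input: {}  (accept=5 not in)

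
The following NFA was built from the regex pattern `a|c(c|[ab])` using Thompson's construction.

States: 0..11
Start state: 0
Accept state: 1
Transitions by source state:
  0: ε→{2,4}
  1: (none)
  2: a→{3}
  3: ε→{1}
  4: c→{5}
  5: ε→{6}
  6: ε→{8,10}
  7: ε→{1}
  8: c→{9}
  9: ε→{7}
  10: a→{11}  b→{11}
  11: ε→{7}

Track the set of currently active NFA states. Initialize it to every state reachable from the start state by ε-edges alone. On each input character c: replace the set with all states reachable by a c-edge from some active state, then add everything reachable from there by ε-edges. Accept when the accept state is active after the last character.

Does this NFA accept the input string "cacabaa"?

S₀ = ε-closure({0}) = {0,2,4}
'c' @ 1: {5,6,8,10}
'a' @ 2: {1,7,11}  [accepting]
'c' @ 3: {}  — state set empty
rest 'abaa' ignored (set empty)
after full input: {}  (accept=1 not in)

Answer: REJECT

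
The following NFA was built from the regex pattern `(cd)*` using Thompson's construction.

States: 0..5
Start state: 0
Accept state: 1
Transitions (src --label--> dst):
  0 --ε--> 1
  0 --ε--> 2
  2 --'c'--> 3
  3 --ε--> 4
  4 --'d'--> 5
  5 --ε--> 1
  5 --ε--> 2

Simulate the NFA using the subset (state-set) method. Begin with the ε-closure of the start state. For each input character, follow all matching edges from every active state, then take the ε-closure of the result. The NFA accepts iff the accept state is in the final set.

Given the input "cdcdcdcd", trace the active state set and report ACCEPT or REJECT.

Answer: ACCEPT

Trace:
S₀ = ε-closure({0}) = {0,1,2}
'c' @ 1: {3,4}
'd' @ 2: {1,2,5}  (accept∈set)
'c' @ 3: {3,4}
'd' @ 4: {1,2,5}  (accept∈set)
'c' @ 5: {3,4}
'd' @ 6: {1,2,5}  (accept∈set)
'c' @ 7: {3,4}
'd' @ 8: {1,2,5}  (accept∈set)
after full input: {1,2,5}  (accept=1 in)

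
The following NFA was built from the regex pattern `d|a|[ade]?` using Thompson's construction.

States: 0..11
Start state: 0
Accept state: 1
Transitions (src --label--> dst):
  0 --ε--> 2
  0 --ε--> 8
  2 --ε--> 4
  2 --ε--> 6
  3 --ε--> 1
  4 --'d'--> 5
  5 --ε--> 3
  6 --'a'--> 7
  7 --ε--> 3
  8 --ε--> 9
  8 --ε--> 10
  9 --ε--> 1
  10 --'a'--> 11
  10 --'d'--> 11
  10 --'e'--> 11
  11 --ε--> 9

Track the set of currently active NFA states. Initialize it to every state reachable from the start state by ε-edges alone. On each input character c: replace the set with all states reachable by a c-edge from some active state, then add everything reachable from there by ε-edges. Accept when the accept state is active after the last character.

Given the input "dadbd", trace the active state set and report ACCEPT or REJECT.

initial (ε-close {0}): {0,1,2,4,6,8,9,10}
'd' @ 1: {1,3,5,9,11}  [accepting]
'a' @ 2: {}  — state set empty
rest 'dbd' ignored (set empty)
end set {} — state 1 not in

Answer: REJECT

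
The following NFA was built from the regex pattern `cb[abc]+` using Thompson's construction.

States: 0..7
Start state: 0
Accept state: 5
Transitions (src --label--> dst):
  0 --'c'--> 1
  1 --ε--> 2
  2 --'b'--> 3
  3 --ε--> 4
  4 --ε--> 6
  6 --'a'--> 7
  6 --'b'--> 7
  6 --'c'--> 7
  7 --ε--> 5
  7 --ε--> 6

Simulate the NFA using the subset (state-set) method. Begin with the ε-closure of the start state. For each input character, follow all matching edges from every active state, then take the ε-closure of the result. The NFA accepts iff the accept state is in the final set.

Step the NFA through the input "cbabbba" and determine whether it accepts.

Answer: ACCEPT

Derivation:
S₀ = ε-closure({0}) = {0}
'c' @ 1: {1,2}
'b' @ 2: {3,4,6}
'a' @ 3: {5,6,7}  ✓accept
'b' @ 4: {5,6,7}  ✓accept
'b' @ 5: {5,6,7}  ✓accept
'b' @ 6: {5,6,7}  ✓accept
'a' @ 7: {5,6,7}  ✓accept
final: {5,6,7}; accept 5 in set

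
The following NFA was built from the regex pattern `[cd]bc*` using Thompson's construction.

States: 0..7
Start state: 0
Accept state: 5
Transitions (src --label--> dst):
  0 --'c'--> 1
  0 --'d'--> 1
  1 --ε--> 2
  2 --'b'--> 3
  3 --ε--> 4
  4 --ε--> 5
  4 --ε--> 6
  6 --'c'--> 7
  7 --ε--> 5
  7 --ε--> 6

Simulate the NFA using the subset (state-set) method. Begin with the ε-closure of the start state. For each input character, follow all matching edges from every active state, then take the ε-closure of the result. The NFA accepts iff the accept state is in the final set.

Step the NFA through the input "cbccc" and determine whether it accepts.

start: ε-closure({0}) = {0}
'c' @ 1: {1,2}
'b' @ 2: {3,4,5,6}  ✓accept
'c' @ 3: {5,6,7}  ✓accept
'c' @ 4: {5,6,7}  ✓accept
'c' @ 5: {5,6,7}  ✓accept
final: {5,6,7}; accept 5 in set

Answer: ACCEPT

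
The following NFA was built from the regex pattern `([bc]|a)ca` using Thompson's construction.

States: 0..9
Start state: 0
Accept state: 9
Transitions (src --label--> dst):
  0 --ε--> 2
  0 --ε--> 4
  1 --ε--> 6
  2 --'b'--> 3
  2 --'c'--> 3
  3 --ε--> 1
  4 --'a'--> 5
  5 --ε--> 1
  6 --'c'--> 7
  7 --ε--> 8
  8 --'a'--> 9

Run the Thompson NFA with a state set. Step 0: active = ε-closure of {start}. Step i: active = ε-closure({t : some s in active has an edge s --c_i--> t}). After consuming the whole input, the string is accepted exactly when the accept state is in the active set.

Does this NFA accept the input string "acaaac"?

initial (ε-close {0}): {0,2,4}
'a' @ 1: {1,5,6}
'c' @ 2: {7,8}
'a' @ 3: {9}  ✓accept
'a' @ 4: {}  — no active states
rest 'ac' ignored (set empty)
final: {}; accept 9 not in set

Answer: REJECT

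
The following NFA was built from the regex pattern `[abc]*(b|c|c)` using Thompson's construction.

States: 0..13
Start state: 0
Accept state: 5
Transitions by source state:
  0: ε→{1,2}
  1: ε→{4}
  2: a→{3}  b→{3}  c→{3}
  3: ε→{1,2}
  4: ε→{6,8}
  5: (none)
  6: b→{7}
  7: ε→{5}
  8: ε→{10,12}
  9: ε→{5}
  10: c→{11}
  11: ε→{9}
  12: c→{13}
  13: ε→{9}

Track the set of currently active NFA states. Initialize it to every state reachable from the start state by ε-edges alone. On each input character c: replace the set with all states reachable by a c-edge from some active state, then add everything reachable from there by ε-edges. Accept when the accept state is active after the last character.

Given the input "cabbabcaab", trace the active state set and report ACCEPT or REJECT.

Answer: ACCEPT

Derivation:
start: ε-closure({0}) = {0,1,2,4,6,8,10,12}
'c' @ 1: {1,2,3,4,5,6,8,9,10,11,12,13}  [accepting]
'a' @ 2: {1,2,3,4,6,8,10,12}
'b' @ 3: {1,2,3,4,5,6,7,8,10,12}  [accepting]
'b' @ 4: {1,2,3,4,5,6,7,8,10,12}  [accepting]
'a' @ 5: {1,2,3,4,6,8,10,12}
'b' @ 6: {1,2,3,4,5,6,7,8,10,12}  [accepting]
'c' @ 7: {1,2,3,4,5,6,8,9,10,11,12,13}  [accepting]
'a' @ 8: {1,2,3,4,6,8,10,12}
'a' @ 9: {1,2,3,4,6,8,10,12}
'b' @ 10: {1,2,3,4,5,6,7,8,10,12}  [accepting]
final: {1,2,3,4,5,6,7,8,10,12}; accept 5 in set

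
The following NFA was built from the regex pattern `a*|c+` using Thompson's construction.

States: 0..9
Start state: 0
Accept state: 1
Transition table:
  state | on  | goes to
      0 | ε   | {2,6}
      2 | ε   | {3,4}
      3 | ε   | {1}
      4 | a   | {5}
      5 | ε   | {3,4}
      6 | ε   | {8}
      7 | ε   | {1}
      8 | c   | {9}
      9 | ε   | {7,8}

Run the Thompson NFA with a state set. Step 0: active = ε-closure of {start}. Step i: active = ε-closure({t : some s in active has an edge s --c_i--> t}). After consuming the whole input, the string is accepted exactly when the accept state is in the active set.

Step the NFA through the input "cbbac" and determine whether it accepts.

Answer: REJECT

Trace:
S₀ = ε-closure({0}) = {0,1,2,3,4,6,8}
'c' @ 1: {1,7,8,9}  (accept∈set)
'b' @ 2: {}  — dead — no transitions
rest 'bac' ignored (set empty)
after full input: {}  (accept=1 not in)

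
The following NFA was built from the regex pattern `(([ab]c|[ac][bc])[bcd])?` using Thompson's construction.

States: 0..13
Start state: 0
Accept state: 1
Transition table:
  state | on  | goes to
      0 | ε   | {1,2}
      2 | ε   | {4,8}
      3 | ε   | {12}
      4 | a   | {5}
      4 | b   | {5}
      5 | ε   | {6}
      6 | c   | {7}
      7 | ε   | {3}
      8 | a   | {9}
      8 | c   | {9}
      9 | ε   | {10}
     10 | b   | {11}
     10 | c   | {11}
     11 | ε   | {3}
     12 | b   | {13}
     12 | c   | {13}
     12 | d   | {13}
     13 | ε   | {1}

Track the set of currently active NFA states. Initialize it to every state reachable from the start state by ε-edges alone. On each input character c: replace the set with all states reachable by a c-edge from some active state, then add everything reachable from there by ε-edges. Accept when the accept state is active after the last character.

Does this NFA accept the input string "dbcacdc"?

Answer: REJECT

Steps:
start: ε-closure({0}) = {0,1,2,4,8}
'd' @ 1: {}  — state set empty
rest 'bcacdc' ignored (set empty)
after full input: {}  (accept=1 not in)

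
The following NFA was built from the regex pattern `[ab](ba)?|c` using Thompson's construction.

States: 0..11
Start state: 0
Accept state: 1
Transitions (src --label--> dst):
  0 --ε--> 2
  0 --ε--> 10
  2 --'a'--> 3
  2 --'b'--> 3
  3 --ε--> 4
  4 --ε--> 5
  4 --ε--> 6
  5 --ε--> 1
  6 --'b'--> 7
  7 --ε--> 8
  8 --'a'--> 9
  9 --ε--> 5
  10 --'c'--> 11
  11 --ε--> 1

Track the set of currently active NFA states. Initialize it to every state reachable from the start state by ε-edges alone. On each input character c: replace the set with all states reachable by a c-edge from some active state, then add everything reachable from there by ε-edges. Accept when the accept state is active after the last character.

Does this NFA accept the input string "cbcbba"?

Answer: REJECT

Trace:
initial (ε-close {0}): {0,2,10}
'c' @ 1: {1,11}  ✓accept
'b' @ 2: {}  — state set empty
rest 'cbba' ignored (set empty)
end set {} — state 1 not in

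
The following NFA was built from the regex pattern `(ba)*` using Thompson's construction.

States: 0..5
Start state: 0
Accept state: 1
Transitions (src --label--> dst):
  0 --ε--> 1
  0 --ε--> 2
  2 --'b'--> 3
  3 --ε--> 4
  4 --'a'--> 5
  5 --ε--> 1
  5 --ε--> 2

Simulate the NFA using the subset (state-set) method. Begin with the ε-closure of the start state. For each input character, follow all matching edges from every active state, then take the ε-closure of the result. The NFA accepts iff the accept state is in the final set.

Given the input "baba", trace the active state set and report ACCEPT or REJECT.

initial (ε-close {0}): {0,1,2}
'b' @ 1: {3,4}
'a' @ 2: {1,2,5}  [accepting]
'b' @ 3: {3,4}
'a' @ 4: {1,2,5}  [accepting]
final: {1,2,5}; accept 1 in set

Answer: ACCEPT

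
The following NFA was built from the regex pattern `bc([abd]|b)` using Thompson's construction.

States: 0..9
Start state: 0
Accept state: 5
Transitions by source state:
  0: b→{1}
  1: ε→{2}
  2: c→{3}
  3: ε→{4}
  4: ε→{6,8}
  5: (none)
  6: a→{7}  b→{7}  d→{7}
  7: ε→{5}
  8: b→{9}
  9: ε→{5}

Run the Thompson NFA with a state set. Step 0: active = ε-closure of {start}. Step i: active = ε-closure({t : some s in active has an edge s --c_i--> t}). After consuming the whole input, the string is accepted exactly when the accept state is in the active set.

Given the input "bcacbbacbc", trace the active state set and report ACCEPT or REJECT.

Answer: REJECT

Trace:
initial (ε-close {0}): {0}
'b' @ 1: {1,2}
'c' @ 2: {3,4,6,8}
'a' @ 3: {5,7}  (accept∈set)
'c' @ 4: {}  — state set empty
rest 'bbacbc' ignored (set empty)
after full input: {}  (accept=5 not in)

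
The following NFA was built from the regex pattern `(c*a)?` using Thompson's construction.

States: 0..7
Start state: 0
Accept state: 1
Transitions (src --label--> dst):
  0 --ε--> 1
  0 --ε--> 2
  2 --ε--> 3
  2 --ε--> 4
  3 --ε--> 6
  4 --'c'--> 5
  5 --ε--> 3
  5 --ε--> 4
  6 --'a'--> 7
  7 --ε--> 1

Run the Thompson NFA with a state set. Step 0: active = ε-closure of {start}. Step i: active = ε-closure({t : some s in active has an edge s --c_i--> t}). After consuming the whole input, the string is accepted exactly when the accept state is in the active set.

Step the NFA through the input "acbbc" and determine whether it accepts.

Answer: REJECT

Trace:
start: ε-closure({0}) = {0,1,2,3,4,6}
'a' @ 1: {1,7}  [accepting]
'c' @ 2: {}  — state set empty
rest 'bbc' ignored (set empty)
final: {}; accept 1 not in set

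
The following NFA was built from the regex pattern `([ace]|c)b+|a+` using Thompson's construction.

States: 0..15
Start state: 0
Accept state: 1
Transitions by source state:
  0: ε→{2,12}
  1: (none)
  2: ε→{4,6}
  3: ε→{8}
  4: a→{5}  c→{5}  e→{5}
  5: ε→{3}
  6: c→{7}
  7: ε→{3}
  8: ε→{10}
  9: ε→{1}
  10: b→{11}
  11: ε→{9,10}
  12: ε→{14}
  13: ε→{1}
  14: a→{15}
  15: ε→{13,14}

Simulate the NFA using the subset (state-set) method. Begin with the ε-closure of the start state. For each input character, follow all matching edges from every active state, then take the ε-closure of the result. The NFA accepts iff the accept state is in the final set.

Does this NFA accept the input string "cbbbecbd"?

Answer: REJECT

Derivation:
S₀ = ε-closure({0}) = {0,2,4,6,12,14}
'c' @ 1: {3,5,7,8,10}
'b' @ 2: {1,9,10,11}  ✓accept
'b' @ 3: {1,9,10,11}  ✓accept
'b' @ 4: {1,9,10,11}  ✓accept
'e' @ 5: {}  — no active states
rest 'cbd' ignored (set empty)
final: {}; accept 1 not in set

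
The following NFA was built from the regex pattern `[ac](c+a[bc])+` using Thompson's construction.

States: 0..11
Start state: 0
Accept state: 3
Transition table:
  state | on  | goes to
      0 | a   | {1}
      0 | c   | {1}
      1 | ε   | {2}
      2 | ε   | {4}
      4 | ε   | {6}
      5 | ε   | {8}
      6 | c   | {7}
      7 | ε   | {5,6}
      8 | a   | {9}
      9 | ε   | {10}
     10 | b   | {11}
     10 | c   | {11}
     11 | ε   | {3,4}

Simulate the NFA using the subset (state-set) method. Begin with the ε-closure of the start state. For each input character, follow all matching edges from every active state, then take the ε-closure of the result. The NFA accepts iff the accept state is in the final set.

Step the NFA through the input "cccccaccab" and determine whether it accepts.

Answer: ACCEPT

Trace:
start: ε-closure({0}) = {0}
'c' @ 1: {1,2,4,6}
'c' @ 2: {5,6,7,8}
'c' @ 3: {5,6,7,8}
'c' @ 4: {5,6,7,8}
'c' @ 5: {5,6,7,8}
'a' @ 6: {9,10}
'c' @ 7: {3,4,6,11}  [accepting]
'c' @ 8: {5,6,7,8}
'a' @ 9: {9,10}
'b' @ 10: {3,4,6,11}  [accepting]
after full input: {3,4,6,11}  (accept=3 in)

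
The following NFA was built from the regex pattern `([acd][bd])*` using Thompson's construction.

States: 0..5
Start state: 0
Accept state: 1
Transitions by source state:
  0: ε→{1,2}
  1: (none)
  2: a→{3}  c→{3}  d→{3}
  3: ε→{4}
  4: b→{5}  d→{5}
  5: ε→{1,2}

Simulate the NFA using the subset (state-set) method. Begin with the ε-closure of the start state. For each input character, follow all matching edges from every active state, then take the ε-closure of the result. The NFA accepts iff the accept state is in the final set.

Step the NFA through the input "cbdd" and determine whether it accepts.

S₀ = ε-closure({0}) = {0,1,2}
'c' @ 1: {3,4}
'b' @ 2: {1,2,5}  [accepting]
'd' @ 3: {3,4}
'd' @ 4: {1,2,5}  [accepting]
end set {1,2,5} — state 1 in

Answer: ACCEPT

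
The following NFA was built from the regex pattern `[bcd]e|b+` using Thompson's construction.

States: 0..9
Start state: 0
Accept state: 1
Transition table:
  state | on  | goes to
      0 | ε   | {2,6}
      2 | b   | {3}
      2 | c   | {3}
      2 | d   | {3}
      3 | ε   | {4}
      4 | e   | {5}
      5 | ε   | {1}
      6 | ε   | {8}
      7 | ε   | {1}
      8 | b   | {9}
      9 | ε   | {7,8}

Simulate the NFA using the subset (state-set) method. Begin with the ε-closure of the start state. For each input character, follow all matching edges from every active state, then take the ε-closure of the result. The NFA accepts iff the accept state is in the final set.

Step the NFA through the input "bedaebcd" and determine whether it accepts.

Answer: REJECT

Trace:
S₀ = ε-closure({0}) = {0,2,6,8}
'b' @ 1: {1,3,4,7,8,9}  (accept∈set)
'e' @ 2: {1,5}  (accept∈set)
'd' @ 3: {}  — dead — no transitions
rest 'aebcd' ignored (set empty)
end set {} — state 1 not in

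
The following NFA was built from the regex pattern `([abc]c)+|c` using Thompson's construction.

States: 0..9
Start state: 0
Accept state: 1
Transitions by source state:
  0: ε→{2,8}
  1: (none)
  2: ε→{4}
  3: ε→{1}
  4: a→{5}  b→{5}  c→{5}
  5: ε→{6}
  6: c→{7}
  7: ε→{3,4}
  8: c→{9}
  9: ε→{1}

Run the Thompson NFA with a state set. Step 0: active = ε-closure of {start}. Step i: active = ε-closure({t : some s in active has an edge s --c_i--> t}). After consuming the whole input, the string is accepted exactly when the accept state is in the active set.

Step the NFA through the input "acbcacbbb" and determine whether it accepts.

initial (ε-close {0}): {0,2,4,8}
'a' @ 1: {5,6}
'c' @ 2: {1,3,4,7}  [accepting]
'b' @ 3: {5,6}
'c' @ 4: {1,3,4,7}  [accepting]
'a' @ 5: {5,6}
'c' @ 6: {1,3,4,7}  [accepting]
'b' @ 7: {5,6}
'b' @ 8: {}  — dead — no transitions
rest 'b' ignored (set empty)
end set {} — state 1 not in

Answer: REJECT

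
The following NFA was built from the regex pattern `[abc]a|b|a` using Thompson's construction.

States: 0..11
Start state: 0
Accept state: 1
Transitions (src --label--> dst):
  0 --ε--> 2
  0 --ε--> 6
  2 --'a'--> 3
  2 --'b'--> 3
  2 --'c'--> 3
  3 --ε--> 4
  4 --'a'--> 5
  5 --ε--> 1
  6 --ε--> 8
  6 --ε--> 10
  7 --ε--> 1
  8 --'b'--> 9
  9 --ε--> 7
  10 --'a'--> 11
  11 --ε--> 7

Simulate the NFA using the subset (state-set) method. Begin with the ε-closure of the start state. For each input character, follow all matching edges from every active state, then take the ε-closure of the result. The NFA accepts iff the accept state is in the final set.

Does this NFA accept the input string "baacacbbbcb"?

Answer: REJECT

Derivation:
start: ε-closure({0}) = {0,2,6,8,10}
'b' @ 1: {1,3,4,7,9}  (accept∈set)
'a' @ 2: {1,5}  (accept∈set)
'a' @ 3: {}  — state set empty
rest 'cacbbbcb' ignored (set empty)
end set {} — state 1 not in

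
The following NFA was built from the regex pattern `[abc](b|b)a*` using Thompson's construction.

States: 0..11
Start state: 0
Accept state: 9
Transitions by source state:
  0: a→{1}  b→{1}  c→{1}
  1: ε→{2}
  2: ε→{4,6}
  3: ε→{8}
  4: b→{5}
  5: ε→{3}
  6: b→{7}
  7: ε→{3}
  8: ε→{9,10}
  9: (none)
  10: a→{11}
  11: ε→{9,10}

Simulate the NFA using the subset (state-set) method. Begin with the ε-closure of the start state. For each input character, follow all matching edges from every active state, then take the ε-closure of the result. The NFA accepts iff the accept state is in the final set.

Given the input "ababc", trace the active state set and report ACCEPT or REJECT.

initial (ε-close {0}): {0}
'a' @ 1: {1,2,4,6}
'b' @ 2: {3,5,7,8,9,10}  (accept∈set)
'a' @ 3: {9,10,11}  (accept∈set)
'b' @ 4: {}  — dead — no transitions
rest 'c' ignored (set empty)
final: {}; accept 9 not in set

Answer: REJECT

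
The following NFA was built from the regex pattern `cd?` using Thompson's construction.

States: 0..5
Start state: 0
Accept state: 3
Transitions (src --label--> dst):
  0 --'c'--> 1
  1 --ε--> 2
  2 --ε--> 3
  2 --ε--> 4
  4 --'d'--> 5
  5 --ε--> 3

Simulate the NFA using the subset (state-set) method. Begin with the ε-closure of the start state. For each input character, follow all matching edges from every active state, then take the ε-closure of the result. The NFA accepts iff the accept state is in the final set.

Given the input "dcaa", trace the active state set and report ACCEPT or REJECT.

Answer: REJECT

Trace:
S₀ = ε-closure({0}) = {0}
'd' @ 1: {}  — state set empty
rest 'caa' ignored (set empty)
after full input: {}  (accept=3 not in)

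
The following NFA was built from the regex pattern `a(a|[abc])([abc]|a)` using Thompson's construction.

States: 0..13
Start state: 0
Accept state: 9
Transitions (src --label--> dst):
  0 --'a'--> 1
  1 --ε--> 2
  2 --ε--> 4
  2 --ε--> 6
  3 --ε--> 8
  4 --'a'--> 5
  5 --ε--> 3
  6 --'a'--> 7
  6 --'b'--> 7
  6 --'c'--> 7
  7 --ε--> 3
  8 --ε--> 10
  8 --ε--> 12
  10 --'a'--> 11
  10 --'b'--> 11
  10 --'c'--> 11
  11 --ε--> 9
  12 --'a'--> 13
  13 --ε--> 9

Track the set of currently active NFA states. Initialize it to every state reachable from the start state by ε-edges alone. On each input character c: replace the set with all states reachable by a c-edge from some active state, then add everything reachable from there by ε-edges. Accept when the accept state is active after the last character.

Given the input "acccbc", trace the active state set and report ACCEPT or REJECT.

Answer: REJECT

Trace:
S₀ = ε-closure({0}) = {0}
'a' @ 1: {1,2,4,6}
'c' @ 2: {3,7,8,10,12}
'c' @ 3: {9,11}  (accept∈set)
'c' @ 4: {}  — no active states
rest 'bc' ignored (set empty)
after full input: {}  (accept=9 not in)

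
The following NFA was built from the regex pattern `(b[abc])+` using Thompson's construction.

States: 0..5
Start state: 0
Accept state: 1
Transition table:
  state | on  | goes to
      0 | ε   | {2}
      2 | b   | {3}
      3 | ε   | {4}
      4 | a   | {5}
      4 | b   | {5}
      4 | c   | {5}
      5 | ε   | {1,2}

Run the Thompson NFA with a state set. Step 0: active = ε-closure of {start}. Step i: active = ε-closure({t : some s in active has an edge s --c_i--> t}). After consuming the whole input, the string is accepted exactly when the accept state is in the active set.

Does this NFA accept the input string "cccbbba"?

Answer: REJECT

Derivation:
initial (ε-close {0}): {0,2}
'c' @ 1: {}  — no active states
rest 'ccbbba' ignored (set empty)
after full input: {}  (accept=1 not in)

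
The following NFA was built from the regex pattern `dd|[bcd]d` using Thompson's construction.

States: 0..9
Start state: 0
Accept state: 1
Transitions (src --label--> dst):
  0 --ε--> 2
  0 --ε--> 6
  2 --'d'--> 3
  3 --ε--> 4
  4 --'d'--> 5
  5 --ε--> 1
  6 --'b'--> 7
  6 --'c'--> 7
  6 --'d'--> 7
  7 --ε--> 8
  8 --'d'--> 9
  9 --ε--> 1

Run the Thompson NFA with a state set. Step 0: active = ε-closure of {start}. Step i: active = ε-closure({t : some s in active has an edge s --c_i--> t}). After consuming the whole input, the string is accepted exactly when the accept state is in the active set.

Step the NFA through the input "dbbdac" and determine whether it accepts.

Answer: REJECT

Steps:
initial (ε-close {0}): {0,2,6}
'd' @ 1: {3,4,7,8}
'b' @ 2: {}  — no active states
rest 'bdac' ignored (set empty)
after full input: {}  (accept=1 not in)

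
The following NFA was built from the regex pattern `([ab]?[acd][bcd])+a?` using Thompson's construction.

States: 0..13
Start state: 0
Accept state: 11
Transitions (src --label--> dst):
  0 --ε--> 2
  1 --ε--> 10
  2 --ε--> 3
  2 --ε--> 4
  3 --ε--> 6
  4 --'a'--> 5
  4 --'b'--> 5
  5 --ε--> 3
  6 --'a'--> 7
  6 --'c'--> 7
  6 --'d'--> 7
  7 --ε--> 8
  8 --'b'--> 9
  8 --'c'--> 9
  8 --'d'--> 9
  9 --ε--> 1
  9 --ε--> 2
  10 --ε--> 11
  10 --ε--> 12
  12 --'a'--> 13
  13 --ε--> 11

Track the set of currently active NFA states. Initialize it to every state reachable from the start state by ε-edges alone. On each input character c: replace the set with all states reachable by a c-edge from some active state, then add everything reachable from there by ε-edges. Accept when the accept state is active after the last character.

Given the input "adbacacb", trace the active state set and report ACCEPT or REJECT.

S₀ = ε-closure({0}) = {0,2,3,4,6}
'a' @ 1: {3,5,6,7,8}
'd' @ 2: {1,2,3,4,6,7,8,9,10,11,12}  (accept∈set)
'b' @ 3: {1,2,3,4,5,6,9,10,11,12}  (accept∈set)
'a' @ 4: {3,5,6,7,8,11,13}  (accept∈set)
'c' @ 5: {1,2,3,4,6,7,8,9,10,11,12}  (accept∈set)
'a' @ 6: {3,5,6,7,8,11,13}  (accept∈set)
'c' @ 7: {1,2,3,4,6,7,8,9,10,11,12}  (accept∈set)
'b' @ 8: {1,2,3,4,5,6,9,10,11,12}  (accept∈set)
end set {1,2,3,4,5,6,9,10,11,12} — state 11 in

Answer: ACCEPT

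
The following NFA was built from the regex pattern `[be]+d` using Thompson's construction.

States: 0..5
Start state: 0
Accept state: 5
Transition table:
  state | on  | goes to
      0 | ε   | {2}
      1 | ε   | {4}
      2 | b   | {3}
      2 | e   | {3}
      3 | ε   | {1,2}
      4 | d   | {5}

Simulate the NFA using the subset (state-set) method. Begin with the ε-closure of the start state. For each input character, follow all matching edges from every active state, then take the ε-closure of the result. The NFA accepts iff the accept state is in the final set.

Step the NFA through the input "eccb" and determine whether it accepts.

start: ε-closure({0}) = {0,2}
'e' @ 1: {1,2,3,4}
'c' @ 2: {}  — no active states
rest 'cb' ignored (set empty)
final: {}; accept 5 not in set

Answer: REJECT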